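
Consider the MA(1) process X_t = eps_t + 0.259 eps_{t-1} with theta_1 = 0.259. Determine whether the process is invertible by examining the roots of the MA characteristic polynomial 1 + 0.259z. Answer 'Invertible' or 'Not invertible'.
\text{Invertible}

The MA(q) characteristic polynomial is P(z) = 1 + 0.259z.
Invertibility requires all roots to lie outside the unit circle, i.e. |z| > 1 for every root.
This is linear in z: 1 + (0.259) z = 0  =>  z = -1/(0.259) = -3.861004,  |z| = 3.861004.
Moduli of all roots: 3.8610.
All moduli strictly greater than 1? Yes.
Verdict: Invertible.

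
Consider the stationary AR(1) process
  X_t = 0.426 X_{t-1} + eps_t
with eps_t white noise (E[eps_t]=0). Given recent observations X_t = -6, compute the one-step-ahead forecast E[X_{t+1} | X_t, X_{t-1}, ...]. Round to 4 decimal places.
E[X_{t+1} \mid \mathcal F_t] = -2.5560

For an AR(p) model X_t = c + sum_i phi_i X_{t-i} + eps_t, the
one-step-ahead conditional mean is
  E[X_{t+1} | X_t, ...] = c + sum_i phi_i X_{t+1-i}.
Substitute known values:
  E[X_{t+1} | ...] = (0.426) * (-6)
                   = -2.5560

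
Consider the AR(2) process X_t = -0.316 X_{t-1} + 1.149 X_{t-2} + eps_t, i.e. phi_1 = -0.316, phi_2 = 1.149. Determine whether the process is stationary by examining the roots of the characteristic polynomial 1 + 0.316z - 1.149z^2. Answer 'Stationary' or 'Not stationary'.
\text{Not stationary}

The AR(p) characteristic polynomial is P(z) = 1 + 0.316z - 1.149z^2.
Stationarity requires all roots to lie outside the unit circle, i.e. |z| > 1 for every root.
Set 1 + (0.316) z + (-1.149) z^2 = 0, i.e. a z^2 + b z + c = 0 with a = -1.149, b = 0.316, c = 1.
Discriminant D = b^2 - 4ac = (0.316)^2 - 4*(-1.149)*1 = 0.099856 - (-4.596) = 4.695856.
D >= 0, so the roots are real: z = (-b +/- sqrt(D)) / (2a) = (-0.316 +/- 2.166992) / (-2.298).
  z_1 = (-0.316 + 2.166992) / (-2.298) = -0.8055,   |z_1| = 0.8055.
  z_2 = (-0.316 - 2.166992) / (-2.298) = 1.0805,   |z_2| = 1.0805.
Moduli of all roots: 0.8055, 1.0805.
All moduli strictly greater than 1? No.
Verdict: Not stationary.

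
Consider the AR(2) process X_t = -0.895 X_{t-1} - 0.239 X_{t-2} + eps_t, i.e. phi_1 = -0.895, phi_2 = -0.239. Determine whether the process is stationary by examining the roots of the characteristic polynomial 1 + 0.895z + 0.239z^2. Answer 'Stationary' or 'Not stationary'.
\text{Stationary}

The AR(p) characteristic polynomial is P(z) = 1 + 0.895z + 0.239z^2.
Stationarity requires all roots to lie outside the unit circle, i.e. |z| > 1 for every root.
Set 1 + (0.895) z + (0.239) z^2 = 0, i.e. a z^2 + b z + c = 0 with a = 0.239, b = 0.895, c = 1.
Discriminant D = b^2 - 4ac = (0.895)^2 - 4*(0.239)*1 = 0.801025 - (0.956) = -0.154975.
D < 0, so the roots are the complex-conjugate pair z = (-b +/- i sqrt(-D)) / (2a) = -1.8724 +/- 0.8236i.
For a conjugate pair |z|^2 = z * conj(z) = (product of roots) = c/a = 1/(0.239) = 4.1841, so |z| = sqrt(4.1841) = 2.0455 for both roots.
Moduli of all roots: 2.0455, 2.0455.
All moduli strictly greater than 1? Yes.
Verdict: Stationary.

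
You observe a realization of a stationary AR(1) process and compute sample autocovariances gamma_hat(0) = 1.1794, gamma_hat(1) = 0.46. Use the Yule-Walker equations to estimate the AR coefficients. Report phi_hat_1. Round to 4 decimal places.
\hat\phi_{1} = 0.3900

The Yule-Walker equations for an AR(p) process read, in matrix form,
  Gamma_p phi = r_p,   with   (Gamma_p)_{ij} = gamma(|i - j|),
                       (r_p)_i = gamma(i),   i,j = 1..p.
Substitute the sample gammas (Toeplitz matrix and right-hand side of size 1):
  Gamma_p = [[1.1794]]
  r_p     = [0.46]
With p = 1 this is the single equation gamma(0) phi_1 = gamma(1):
  phi_hat_1 = gamma(1) / gamma(0) = 0.46 / 1.1794 = 0.3900.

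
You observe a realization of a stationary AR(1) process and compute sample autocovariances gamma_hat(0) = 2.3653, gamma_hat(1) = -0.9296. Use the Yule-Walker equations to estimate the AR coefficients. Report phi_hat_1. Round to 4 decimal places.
\hat\phi_{1} = -0.3930

The Yule-Walker equations for an AR(p) process read, in matrix form,
  Gamma_p phi = r_p,   with   (Gamma_p)_{ij} = gamma(|i - j|),
                       (r_p)_i = gamma(i),   i,j = 1..p.
Substitute the sample gammas (Toeplitz matrix and right-hand side of size 1):
  Gamma_p = [[2.3653]]
  r_p     = [-0.9296]
With p = 1 this is the single equation gamma(0) phi_1 = gamma(1):
  phi_hat_1 = gamma(1) / gamma(0) = -0.9296 / 2.3653 = -0.3930.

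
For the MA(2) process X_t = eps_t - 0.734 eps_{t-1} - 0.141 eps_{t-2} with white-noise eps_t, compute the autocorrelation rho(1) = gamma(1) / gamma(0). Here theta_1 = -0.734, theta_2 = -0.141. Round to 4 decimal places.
\rho(1) = -0.4045

For an MA(q) process with theta_0 = 1, the autocovariance is
  gamma(k) = sigma^2 * sum_{i=0..q-k} theta_i * theta_{i+k},
and rho(k) = gamma(k) / gamma(0). Sigma^2 cancels.
  numerator   = (1)*(-0.734) + (-0.734)*(-0.141) = -0.630506.
  denominator = (1)^2 + (-0.734)^2 + (-0.141)^2 = 1.558637.
  rho(1) = -0.630506 / 1.558637 = -0.4045.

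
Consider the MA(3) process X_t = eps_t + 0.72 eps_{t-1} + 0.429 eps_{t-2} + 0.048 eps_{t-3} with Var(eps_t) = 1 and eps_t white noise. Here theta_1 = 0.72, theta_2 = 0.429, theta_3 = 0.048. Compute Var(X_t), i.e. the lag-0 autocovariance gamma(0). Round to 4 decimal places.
\gamma(0) = 1.7047

For an MA(q) process X_t = eps_t + sum_i theta_i eps_{t-i} with
Var(eps_t) = sigma^2, the variance is
  gamma(0) = sigma^2 * (1 + sum_i theta_i^2).
  sum_i theta_i^2 = (0.72)^2 + (0.429)^2 + (0.048)^2 = 0.5184 + 0.184041 + 0.002304 = 0.704745.
  gamma(0) = 1 * (1 + 0.704745) = 1 * 1.704745 = 1.704745, which rounds to 1.7047.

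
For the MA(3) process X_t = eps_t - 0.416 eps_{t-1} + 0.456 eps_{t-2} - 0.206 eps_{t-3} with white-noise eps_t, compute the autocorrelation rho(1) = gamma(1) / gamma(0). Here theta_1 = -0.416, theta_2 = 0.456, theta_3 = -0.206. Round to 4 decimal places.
\rho(1) = -0.4915

For an MA(q) process with theta_0 = 1, the autocovariance is
  gamma(k) = sigma^2 * sum_{i=0..q-k} theta_i * theta_{i+k},
and rho(k) = gamma(k) / gamma(0). Sigma^2 cancels.
  numerator   = (1)*(-0.416) + (-0.416)*(0.456) + (0.456)*(-0.206) = -0.699632.
  denominator = (1)^2 + (-0.416)^2 + (0.456)^2 + (-0.206)^2 = 1.423428.
  rho(1) = -0.699632 / 1.423428 = -0.4915.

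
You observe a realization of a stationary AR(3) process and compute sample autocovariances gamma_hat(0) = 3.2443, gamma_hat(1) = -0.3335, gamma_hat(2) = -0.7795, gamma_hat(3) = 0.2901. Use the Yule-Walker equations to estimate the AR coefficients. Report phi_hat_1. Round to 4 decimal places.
\hat\phi_{1} = -0.1200

The Yule-Walker equations for an AR(p) process read, in matrix form,
  Gamma_p phi = r_p,   with   (Gamma_p)_{ij} = gamma(|i - j|),
                       (r_p)_i = gamma(i),   i,j = 1..p.
Substitute the sample gammas (Toeplitz matrix and right-hand side of size 3):
  Gamma_p = [[3.2443, -0.3335, -0.7795], [-0.3335, 3.2443, -0.3335], [-0.7795, -0.3335, 3.2443]]
  r_p     = [-0.3335, -0.7795, 0.2901]
Written out (R1..R3):
  (R1) 3.2443 phi_1 - 0.3335 phi_2 - 0.7795 phi_3 = -0.3335
  (R2) -0.3335 phi_1 + 3.2443 phi_2 - 0.3335 phi_3 = -0.7795
  (R3) -0.7795 phi_1 - 0.3335 phi_2 + 3.2443 phi_3 = 0.2901
Gaussian elimination:
  R2 <- R2 - (-0.3335/3.2443) R1 = R2 - (-0.102796) R1:  3.210018 phi_2 - 0.413629 phi_3 = -0.813782
  R3 <- R3 - (-0.7795/3.2443) R1 = R3 - (-0.240268) R1:  -0.413629 phi_2 + 3.057011 phi_3 = 0.209971
  R3 <- R3 - (-0.413629/3.210018) R2 = R3 - (-0.128856) R2:  3.003713 phi_3 = 0.10511
Back-substitution:
  phi_hat_3 = 0.10511 / 3.003713 = 0.034993
  phi_hat_2 = (-0.813782 - (-0.413629)(0.034993)) / 3.210018 = -0.249004
  phi_hat_1 = (-0.3335 - (-0.3335)(-0.249004) - (-0.7795)(0.034993)) / 3.2443 = -0.119984
So phi_hat = [-0.1200, -0.2490, 0.0350].
Therefore phi_hat_1 = -0.1200.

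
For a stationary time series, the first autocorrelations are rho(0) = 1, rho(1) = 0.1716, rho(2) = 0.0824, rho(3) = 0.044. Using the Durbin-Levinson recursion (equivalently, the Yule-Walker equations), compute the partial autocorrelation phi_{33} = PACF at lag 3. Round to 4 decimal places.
\phi_{33} = 0.0220

The PACF at lag k is phi_{kk}, the last component of the solution
to the Yule-Walker system G_k phi = r_k where
  (G_k)_{ij} = rho(|i - j|), (r_k)_i = rho(i), i,j = 1..k.
Equivalently, Durbin-Levinson gives phi_{kk} iteratively:
  phi_{11} = rho(1)
  phi_{kk} = [rho(k) - sum_{j=1..k-1} phi_{k-1,j} rho(k-j)]
            / [1 - sum_{j=1..k-1} phi_{k-1,j} rho(j)],
  phi_{k,j} = phi_{k-1,j} - phi_{kk} phi_{k-1,k-j},  j = 1..k-1.
Step k = 1:
  phi_11 = rho(1) = 0.1716.
Step k = 2:
  phi_22 = [rho(2) - phi_11 rho(1)] / [1 - phi_11 rho(1)] = [0.0824 - (0.1716)(0.1716)] / [1 - (0.1716)(0.1716)]
         = 0.05295344 / 0.97055344 = 0.05456.
  Update: phi_21 = phi_11 - phi_22 phi_11 = 0.1716 - (0.05456)(0.1716) = 0.162237.
Step k = 3:
  phi_33 = [rho(3) - phi_21 rho(2) - phi_22 rho(1)] / [1 - phi_21 rho(1) - phi_22 rho(2)]
    numerator   = 0.044 - (0.162237)(0.0824) - (0.05456)(0.1716) = 0.02126913
    denominator = 1 - (0.162237)(0.1716) - (0.05456)(0.0824) = 0.9676643
  phi_33 = 0.02126913 / 0.9676643 = 0.022.
Therefore phi_{33} = 0.0220.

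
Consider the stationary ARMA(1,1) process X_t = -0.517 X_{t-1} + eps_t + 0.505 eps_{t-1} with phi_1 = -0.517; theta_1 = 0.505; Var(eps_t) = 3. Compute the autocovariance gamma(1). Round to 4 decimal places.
\gamma(1) = -0.0363

Multiply the model equation by X_{t-k} and take expectations. With theta_0 = psi_0 = 1 and psi_j the MA(infinity) weights, this gives
  gamma(k) - sum_i phi_i gamma(k-i) = c_k,
  c_k = sigma^2 * sum_{j=k..q} theta_j psi_{j-k}   (c_k = 0 for k > q),
using gamma(-m) = gamma(m).
psi-weights needed (psi_j = theta_j + sum_i phi_i psi_{j-i}):
  psi_1 = theta_1 + phi_1 = 0.505 + (-0.517) = -0.012
Right-hand sides:
  c_0 = sigma^2 (1 + theta_1 psi_1) = 3 * (1 + (0.505)(-0.012)) = 3 * 0.99394 = 2.98182
  c_1 = sigma^2 theta_1 = 3 * (0.505) = 1.515
  c_2 = 0
Equations for k = 0 and k = 1 (AR order 1):
  gamma(0) = phi_1 gamma(1) + c_0
  gamma(1) = phi_1 gamma(0) + c_1
Substituting the second into the first: gamma(0) (1 - phi_1^2) = c_0 + phi_1 c_1, so
  gamma(0) = (c_0 + phi_1 c_1) / (1 - phi_1^2) = (2.98182 + (-0.517)(1.515)) / (1 - (-0.517)^2) = 2.198565 / 0.732711 = 3.00059.
  gamma(1) = phi_1 gamma(0) + c_1 = (-0.517)(3.00059) + (1.515) = -0.036305.
Therefore gamma(1) = -0.0363 (to 4 decimal places).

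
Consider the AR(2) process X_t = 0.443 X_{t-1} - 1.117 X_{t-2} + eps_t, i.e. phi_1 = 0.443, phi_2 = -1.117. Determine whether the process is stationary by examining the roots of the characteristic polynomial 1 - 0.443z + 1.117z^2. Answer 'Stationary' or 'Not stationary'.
\text{Not stationary}

The AR(p) characteristic polynomial is P(z) = 1 - 0.443z + 1.117z^2.
Stationarity requires all roots to lie outside the unit circle, i.e. |z| > 1 for every root.
Set 1 + (-0.443) z + (1.117) z^2 = 0, i.e. a z^2 + b z + c = 0 with a = 1.117, b = -0.443, c = 1.
Discriminant D = b^2 - 4ac = (-0.443)^2 - 4*(1.117)*1 = 0.196249 - (4.468) = -4.271751.
D < 0, so the roots are the complex-conjugate pair z = (-b +/- i sqrt(-D)) / (2a) = 0.1983 +/- 0.9252i.
For a conjugate pair |z|^2 = z * conj(z) = (product of roots) = c/a = 1/(1.117) = 0.895255, so |z| = sqrt(0.895255) = 0.9462 for both roots.
Moduli of all roots: 0.9462, 0.9462.
All moduli strictly greater than 1? No.
Verdict: Not stationary.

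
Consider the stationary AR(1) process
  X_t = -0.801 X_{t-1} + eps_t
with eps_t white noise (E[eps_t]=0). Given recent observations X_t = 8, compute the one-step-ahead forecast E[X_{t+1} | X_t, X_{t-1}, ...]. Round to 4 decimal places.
E[X_{t+1} \mid \mathcal F_t] = -6.4080

For an AR(p) model X_t = c + sum_i phi_i X_{t-i} + eps_t, the
one-step-ahead conditional mean is
  E[X_{t+1} | X_t, ...] = c + sum_i phi_i X_{t+1-i}.
Substitute known values:
  E[X_{t+1} | ...] = (-0.801) * (8)
                   = -6.4080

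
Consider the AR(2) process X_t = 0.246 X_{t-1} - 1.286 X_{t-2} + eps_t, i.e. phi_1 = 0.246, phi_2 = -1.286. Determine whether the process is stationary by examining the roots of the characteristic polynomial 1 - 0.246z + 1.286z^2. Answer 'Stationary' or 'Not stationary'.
\text{Not stationary}

The AR(p) characteristic polynomial is P(z) = 1 - 0.246z + 1.286z^2.
Stationarity requires all roots to lie outside the unit circle, i.e. |z| > 1 for every root.
Set 1 + (-0.246) z + (1.286) z^2 = 0, i.e. a z^2 + b z + c = 0 with a = 1.286, b = -0.246, c = 1.
Discriminant D = b^2 - 4ac = (-0.246)^2 - 4*(1.286)*1 = 0.060516 - (5.144) = -5.083484.
D < 0, so the roots are the complex-conjugate pair z = (-b +/- i sqrt(-D)) / (2a) = 0.0956 +/- 0.8766i.
For a conjugate pair |z|^2 = z * conj(z) = (product of roots) = c/a = 1/(1.286) = 0.777605, so |z| = sqrt(0.777605) = 0.8818 for both roots.
Moduli of all roots: 0.8818, 0.8818.
All moduli strictly greater than 1? No.
Verdict: Not stationary.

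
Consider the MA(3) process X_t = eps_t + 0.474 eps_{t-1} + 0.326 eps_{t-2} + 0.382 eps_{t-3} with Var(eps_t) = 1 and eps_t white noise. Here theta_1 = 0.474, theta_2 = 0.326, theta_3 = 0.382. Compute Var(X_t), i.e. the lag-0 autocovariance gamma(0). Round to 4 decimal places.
\gamma(0) = 1.4769

For an MA(q) process X_t = eps_t + sum_i theta_i eps_{t-i} with
Var(eps_t) = sigma^2, the variance is
  gamma(0) = sigma^2 * (1 + sum_i theta_i^2).
  sum_i theta_i^2 = (0.474)^2 + (0.326)^2 + (0.382)^2 = 0.224676 + 0.106276 + 0.145924 = 0.476876.
  gamma(0) = 1 * (1 + 0.476876) = 1 * 1.476876 = 1.476876, which rounds to 1.4769.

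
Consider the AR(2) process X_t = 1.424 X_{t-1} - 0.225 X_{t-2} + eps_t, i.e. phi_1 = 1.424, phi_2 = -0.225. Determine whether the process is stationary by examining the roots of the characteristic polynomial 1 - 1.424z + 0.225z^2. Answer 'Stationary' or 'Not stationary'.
\text{Not stationary}

The AR(p) characteristic polynomial is P(z) = 1 - 1.424z + 0.225z^2.
Stationarity requires all roots to lie outside the unit circle, i.e. |z| > 1 for every root.
Set 1 + (-1.424) z + (0.225) z^2 = 0, i.e. a z^2 + b z + c = 0 with a = 0.225, b = -1.424, c = 1.
Discriminant D = b^2 - 4ac = (-1.424)^2 - 4*(0.225)*1 = 2.027776 - (0.9) = 1.127776.
D >= 0, so the roots are real: z = (-b +/- sqrt(D)) / (2a) = (1.424 +/- 1.061968) / (0.45).
  z_1 = (1.424 + 1.061968) / (0.45) = 5.5244,   |z_1| = 5.5244.
  z_2 = (1.424 - 1.061968) / (0.45) = 0.8045,   |z_2| = 0.8045.
Moduli of all roots: 5.5244, 0.8045.
All moduli strictly greater than 1? No.
Verdict: Not stationary.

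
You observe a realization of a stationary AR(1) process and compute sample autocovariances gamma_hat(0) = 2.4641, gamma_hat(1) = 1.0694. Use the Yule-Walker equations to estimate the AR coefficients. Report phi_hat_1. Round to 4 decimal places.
\hat\phi_{1} = 0.4340

The Yule-Walker equations for an AR(p) process read, in matrix form,
  Gamma_p phi = r_p,   with   (Gamma_p)_{ij} = gamma(|i - j|),
                       (r_p)_i = gamma(i),   i,j = 1..p.
Substitute the sample gammas (Toeplitz matrix and right-hand side of size 1):
  Gamma_p = [[2.4641]]
  r_p     = [1.0694]
With p = 1 this is the single equation gamma(0) phi_1 = gamma(1):
  phi_hat_1 = gamma(1) / gamma(0) = 1.0694 / 2.4641 = 0.4340.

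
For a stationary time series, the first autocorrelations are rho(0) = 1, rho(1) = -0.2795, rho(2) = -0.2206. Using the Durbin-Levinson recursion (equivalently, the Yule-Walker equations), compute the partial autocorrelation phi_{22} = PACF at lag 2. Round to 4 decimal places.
\phi_{22} = -0.3240

The PACF at lag k is phi_{kk}, the last component of the solution
to the Yule-Walker system G_k phi = r_k where
  (G_k)_{ij} = rho(|i - j|), (r_k)_i = rho(i), i,j = 1..k.
Equivalently, Durbin-Levinson gives phi_{kk} iteratively:
  phi_{11} = rho(1)
  phi_{kk} = [rho(k) - sum_{j=1..k-1} phi_{k-1,j} rho(k-j)]
            / [1 - sum_{j=1..k-1} phi_{k-1,j} rho(j)],
  phi_{k,j} = phi_{k-1,j} - phi_{kk} phi_{k-1,k-j},  j = 1..k-1.
Step k = 1:
  phi_11 = rho(1) = -0.2795.
Step k = 2:
  phi_22 = [rho(2) - phi_11 rho(1)] / [1 - phi_11 rho(1)] = [-0.2206 - (-0.2795)(-0.2795)] / [1 - (-0.2795)(-0.2795)]
         = -0.29872025 / 0.92187975 = -0.324.
Therefore phi_{22} = -0.3240.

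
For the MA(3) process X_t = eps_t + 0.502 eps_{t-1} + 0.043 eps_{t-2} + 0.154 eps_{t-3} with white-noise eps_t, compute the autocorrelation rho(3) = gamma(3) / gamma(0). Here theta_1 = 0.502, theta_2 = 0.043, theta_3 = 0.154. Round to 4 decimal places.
\rho(3) = 0.1205

For an MA(q) process with theta_0 = 1, the autocovariance is
  gamma(k) = sigma^2 * sum_{i=0..q-k} theta_i * theta_{i+k},
and rho(k) = gamma(k) / gamma(0). Sigma^2 cancels.
  numerator   = (1)*(0.154) = 0.154.
  denominator = (1)^2 + (0.502)^2 + (0.043)^2 + (0.154)^2 = 1.277569.
  rho(3) = 0.154 / 1.277569 = 0.1205.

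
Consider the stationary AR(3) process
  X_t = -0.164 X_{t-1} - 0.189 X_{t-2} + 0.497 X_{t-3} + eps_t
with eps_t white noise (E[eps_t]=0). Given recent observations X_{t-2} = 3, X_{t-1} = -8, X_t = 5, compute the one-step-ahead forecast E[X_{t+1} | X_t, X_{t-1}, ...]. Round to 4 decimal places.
E[X_{t+1} \mid \mathcal F_t] = 2.1830

For an AR(p) model X_t = c + sum_i phi_i X_{t-i} + eps_t, the
one-step-ahead conditional mean is
  E[X_{t+1} | X_t, ...] = c + sum_i phi_i X_{t+1-i}.
Substitute known values:
  E[X_{t+1} | ...] = (-0.164) * (5) + (-0.189) * (-8) + (0.497) * (3)
                   = 2.1830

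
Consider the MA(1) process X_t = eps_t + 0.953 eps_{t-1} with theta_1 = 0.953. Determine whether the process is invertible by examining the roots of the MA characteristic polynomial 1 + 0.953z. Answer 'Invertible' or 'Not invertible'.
\text{Invertible}

The MA(q) characteristic polynomial is P(z) = 1 + 0.953z.
Invertibility requires all roots to lie outside the unit circle, i.e. |z| > 1 for every root.
This is linear in z: 1 + (0.953) z = 0  =>  z = -1/(0.953) = -1.049318,  |z| = 1.049318.
Moduli of all roots: 1.0493.
All moduli strictly greater than 1? Yes.
Verdict: Invertible.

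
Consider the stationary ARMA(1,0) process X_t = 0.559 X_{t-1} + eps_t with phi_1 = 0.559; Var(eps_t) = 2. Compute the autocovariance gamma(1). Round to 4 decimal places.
\gamma(1) = 1.6261

Multiply the model equation by X_{t-k} and take expectations. With theta_0 = psi_0 = 1 and psi_j the MA(infinity) weights, this gives
  gamma(k) - sum_i phi_i gamma(k-i) = c_k,
  c_k = sigma^2 * sum_{j=k..q} theta_j psi_{j-k}   (c_k = 0 for k > q),
using gamma(-m) = gamma(m).
Pure AR (q = 0): c_0 = sigma^2 = 2, c_k = 0 for k >= 1.
Equations for k = 0 and k = 1 (AR order 1):
  gamma(0) = phi_1 gamma(1) + c_0
  gamma(1) = phi_1 gamma(0) + c_1
Substituting the second into the first: gamma(0) (1 - phi_1^2) = c_0 + phi_1 c_1, so
  gamma(0) = c_0 / (1 - phi_1^2) = 2 / (1 - (0.559)^2) = 2 / 0.687519 = 2.909011.
  gamma(1) = phi_1 gamma(0) = (0.559)(2.909011) = 1.626137.
Therefore gamma(1) = 1.6261 (to 4 decimal places).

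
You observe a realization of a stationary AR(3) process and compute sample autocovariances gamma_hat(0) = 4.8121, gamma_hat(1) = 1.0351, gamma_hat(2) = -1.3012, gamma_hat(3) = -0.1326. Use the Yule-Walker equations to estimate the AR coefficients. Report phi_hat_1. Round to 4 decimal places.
\hat\phi_{1} = 0.3340

The Yule-Walker equations for an AR(p) process read, in matrix form,
  Gamma_p phi = r_p,   with   (Gamma_p)_{ij} = gamma(|i - j|),
                       (r_p)_i = gamma(i),   i,j = 1..p.
Substitute the sample gammas (Toeplitz matrix and right-hand side of size 3):
  Gamma_p = [[4.8121, 1.0351, -1.3012], [1.0351, 4.8121, 1.0351], [-1.3012, 1.0351, 4.8121]]
  r_p     = [1.0351, -1.3012, -0.1326]
Written out (R1..R3):
  (R1) 4.8121 phi_1 + 1.0351 phi_2 - 1.3012 phi_3 = 1.0351
  (R2) 1.0351 phi_1 + 4.8121 phi_2 + 1.0351 phi_3 = -1.3012
  (R3) -1.3012 phi_1 + 1.0351 phi_2 + 4.8121 phi_3 = -0.1326
Gaussian elimination:
  R2 <- R2 - (1.0351/4.8121) R1 = R2 - (0.215104) R1:  4.589446 phi_2 + 1.314993 phi_3 = -1.523854
  R3 <- R3 - (-1.3012/4.8121) R1 = R3 - (-0.270402) R1:  1.314993 phi_2 + 4.460253 phi_3 = 0.147293
  R3 <- R3 - (1.314993/4.589446) R2 = R3 - (0.286525) R2:  4.083475 phi_3 = 0.583916
Back-substitution:
  phi_hat_3 = 0.583916 / 4.083475 = 0.142995
  phi_hat_2 = (-1.523854 - (1.314993)(0.142995)) / 4.589446 = -0.373006
  phi_hat_1 = (1.0351 - (1.0351)(-0.373006) - (-1.3012)(0.142995)) / 4.8121 = 0.334005
So phi_hat = [0.3340, -0.3730, 0.1430].
Therefore phi_hat_1 = 0.3340.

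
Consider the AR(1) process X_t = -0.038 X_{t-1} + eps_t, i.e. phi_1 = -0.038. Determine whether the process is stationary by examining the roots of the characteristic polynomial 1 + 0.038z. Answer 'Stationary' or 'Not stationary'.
\text{Stationary}

The AR(p) characteristic polynomial is P(z) = 1 + 0.038z.
Stationarity requires all roots to lie outside the unit circle, i.e. |z| > 1 for every root.
This is linear in z: 1 + (0.038) z = 0  =>  z = -1/(0.038) = -26.315789,  |z| = 26.315789.
Moduli of all roots: 26.3158.
All moduli strictly greater than 1? Yes.
Verdict: Stationary.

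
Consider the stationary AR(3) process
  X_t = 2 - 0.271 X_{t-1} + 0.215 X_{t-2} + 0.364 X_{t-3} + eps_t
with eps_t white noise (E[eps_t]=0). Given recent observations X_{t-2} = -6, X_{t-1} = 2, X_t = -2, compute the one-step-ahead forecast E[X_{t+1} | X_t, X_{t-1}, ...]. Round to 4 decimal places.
E[X_{t+1} \mid \mathcal F_t] = 0.7880

For an AR(p) model X_t = c + sum_i phi_i X_{t-i} + eps_t, the
one-step-ahead conditional mean is
  E[X_{t+1} | X_t, ...] = c + sum_i phi_i X_{t+1-i}.
Substitute known values:
  E[X_{t+1} | ...] = 2 + (-0.271) * (-2) + (0.215) * (2) + (0.364) * (-6)
                   = 0.7880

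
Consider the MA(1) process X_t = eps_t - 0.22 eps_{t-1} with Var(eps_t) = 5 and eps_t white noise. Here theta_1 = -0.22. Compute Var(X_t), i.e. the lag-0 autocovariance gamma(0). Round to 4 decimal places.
\gamma(0) = 5.2420

For an MA(q) process X_t = eps_t + sum_i theta_i eps_{t-i} with
Var(eps_t) = sigma^2, the variance is
  gamma(0) = sigma^2 * (1 + sum_i theta_i^2).
  sum_i theta_i^2 = (-0.22)^2 = 0.0484.
  gamma(0) = 5 * (1 + 0.0484) = 5 * 1.0484 = 5.242, which rounds to 5.2420.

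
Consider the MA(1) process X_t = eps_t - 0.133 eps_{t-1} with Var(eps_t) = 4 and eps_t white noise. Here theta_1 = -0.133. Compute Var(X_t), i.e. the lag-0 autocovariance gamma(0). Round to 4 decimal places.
\gamma(0) = 4.0708

For an MA(q) process X_t = eps_t + sum_i theta_i eps_{t-i} with
Var(eps_t) = sigma^2, the variance is
  gamma(0) = sigma^2 * (1 + sum_i theta_i^2).
  sum_i theta_i^2 = (-0.133)^2 = 0.017689.
  gamma(0) = 4 * (1 + 0.017689) = 4 * 1.017689 = 4.070756, which rounds to 4.0708.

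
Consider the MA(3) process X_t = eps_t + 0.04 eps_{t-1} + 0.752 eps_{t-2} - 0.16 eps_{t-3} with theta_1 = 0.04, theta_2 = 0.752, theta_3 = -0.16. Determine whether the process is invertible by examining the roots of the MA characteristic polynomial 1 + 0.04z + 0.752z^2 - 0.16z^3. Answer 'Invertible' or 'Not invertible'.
\text{Invertible}

The MA(q) characteristic polynomial is P(z) = 1 + 0.04z + 0.752z^2 - 0.16z^3.
Invertibility requires all roots to lie outside the unit circle, i.e. |z| > 1 for every root.
Degree 3: look for a simple real root z0 first, then factor out (1 - z/z0) and solve the remaining quadratic.
Testing z0 = 5: P(5) = 1 + (0.04)(5) + (0.752)(5)^2 + (-0.16)(5)^3
  = 1 + (0.2) + (18.8) + (-20) = 0.  So z_0 = 5 is a root, |z_0| = 5.
Divide out the factor (1 - 0.2 z) = (1 - z/z0) (since 1/z0 = 0.2):
  P(z) = (1 - 0.2 z)(1 + (0.24) z + (0.8) z^2)
  [check: z-coef 0.24 - (0.2) = 0.04; z^2-coef 0.8 - (0.2)(0.24) = 0.752; z^3-coef -(0.2)(0.8) = -0.16.]
Remaining roots from the quadratic factor 1 + (0.24) z + (0.8) z^2:
  Set 1 + (0.24) z + (0.8) z^2 = 0, i.e. a z^2 + b z + c = 0 with a = 0.8, b = 0.24, c = 1.
  Discriminant D = b^2 - 4ac = (0.24)^2 - 4*(0.8)*1 = 0.0576 - (3.2) = -3.1424.
  D < 0, so the roots are the complex-conjugate pair z = (-b +/- i sqrt(-D)) / (2a) = -0.15 +/- 1.1079i.
  For a conjugate pair |z|^2 = z * conj(z) = (product of roots) = c/a = 1/(0.8) = 1.25, so |z| = sqrt(1.25) = 1.118 for both roots.
Moduli of all roots: 5.0000, 1.1180, 1.1180.
All moduli strictly greater than 1? Yes.
Verdict: Invertible.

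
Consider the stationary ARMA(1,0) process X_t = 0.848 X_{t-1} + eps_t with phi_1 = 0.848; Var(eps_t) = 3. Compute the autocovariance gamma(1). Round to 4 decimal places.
\gamma(1) = 9.0567

Multiply the model equation by X_{t-k} and take expectations. With theta_0 = psi_0 = 1 and psi_j the MA(infinity) weights, this gives
  gamma(k) - sum_i phi_i gamma(k-i) = c_k,
  c_k = sigma^2 * sum_{j=k..q} theta_j psi_{j-k}   (c_k = 0 for k > q),
using gamma(-m) = gamma(m).
Pure AR (q = 0): c_0 = sigma^2 = 3, c_k = 0 for k >= 1.
Equations for k = 0 and k = 1 (AR order 1):
  gamma(0) = phi_1 gamma(1) + c_0
  gamma(1) = phi_1 gamma(0) + c_1
Substituting the second into the first: gamma(0) (1 - phi_1^2) = c_0 + phi_1 c_1, so
  gamma(0) = c_0 / (1 - phi_1^2) = 3 / (1 - (0.848)^2) = 3 / 0.280896 = 10.680109.
  gamma(1) = phi_1 gamma(0) = (0.848)(10.680109) = 9.056733.
Therefore gamma(1) = 9.0567 (to 4 decimal places).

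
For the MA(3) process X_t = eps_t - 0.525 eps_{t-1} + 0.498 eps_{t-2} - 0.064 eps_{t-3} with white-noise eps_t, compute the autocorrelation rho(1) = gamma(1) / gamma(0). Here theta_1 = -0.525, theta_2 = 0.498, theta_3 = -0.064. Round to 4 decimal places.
\rho(1) = -0.5356

For an MA(q) process with theta_0 = 1, the autocovariance is
  gamma(k) = sigma^2 * sum_{i=0..q-k} theta_i * theta_{i+k},
and rho(k) = gamma(k) / gamma(0). Sigma^2 cancels.
  numerator   = (1)*(-0.525) + (-0.525)*(0.498) + (0.498)*(-0.064) = -0.818322.
  denominator = (1)^2 + (-0.525)^2 + (0.498)^2 + (-0.064)^2 = 1.527725.
  rho(1) = -0.818322 / 1.527725 = -0.5356.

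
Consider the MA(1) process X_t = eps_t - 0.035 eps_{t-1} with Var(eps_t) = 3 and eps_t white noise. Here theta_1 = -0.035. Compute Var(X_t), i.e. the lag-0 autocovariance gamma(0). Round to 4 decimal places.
\gamma(0) = 3.0037

For an MA(q) process X_t = eps_t + sum_i theta_i eps_{t-i} with
Var(eps_t) = sigma^2, the variance is
  gamma(0) = sigma^2 * (1 + sum_i theta_i^2).
  sum_i theta_i^2 = (-0.035)^2 = 0.001225.
  gamma(0) = 3 * (1 + 0.001225) = 3 * 1.001225 = 3.003675, which rounds to 3.0037.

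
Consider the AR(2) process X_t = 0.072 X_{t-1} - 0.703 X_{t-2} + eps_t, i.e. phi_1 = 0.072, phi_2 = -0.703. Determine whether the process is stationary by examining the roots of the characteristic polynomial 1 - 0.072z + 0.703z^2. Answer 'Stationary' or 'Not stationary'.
\text{Stationary}

The AR(p) characteristic polynomial is P(z) = 1 - 0.072z + 0.703z^2.
Stationarity requires all roots to lie outside the unit circle, i.e. |z| > 1 for every root.
Set 1 + (-0.072) z + (0.703) z^2 = 0, i.e. a z^2 + b z + c = 0 with a = 0.703, b = -0.072, c = 1.
Discriminant D = b^2 - 4ac = (-0.072)^2 - 4*(0.703)*1 = 0.005184 - (2.812) = -2.806816.
D < 0, so the roots are the complex-conjugate pair z = (-b +/- i sqrt(-D)) / (2a) = 0.0512 +/- 1.1916i.
For a conjugate pair |z|^2 = z * conj(z) = (product of roots) = c/a = 1/(0.703) = 1.422475, so |z| = sqrt(1.422475) = 1.1927 for both roots.
Moduli of all roots: 1.1927, 1.1927.
All moduli strictly greater than 1? Yes.
Verdict: Stationary.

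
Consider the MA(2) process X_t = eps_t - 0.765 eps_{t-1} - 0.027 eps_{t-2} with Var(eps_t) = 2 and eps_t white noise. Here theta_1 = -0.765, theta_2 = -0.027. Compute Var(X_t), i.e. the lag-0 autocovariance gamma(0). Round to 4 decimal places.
\gamma(0) = 3.1719

For an MA(q) process X_t = eps_t + sum_i theta_i eps_{t-i} with
Var(eps_t) = sigma^2, the variance is
  gamma(0) = sigma^2 * (1 + sum_i theta_i^2).
  sum_i theta_i^2 = (-0.765)^2 + (-0.027)^2 = 0.585225 + 0.000729 = 0.585954.
  gamma(0) = 2 * (1 + 0.585954) = 2 * 1.585954 = 3.171908, which rounds to 3.1719.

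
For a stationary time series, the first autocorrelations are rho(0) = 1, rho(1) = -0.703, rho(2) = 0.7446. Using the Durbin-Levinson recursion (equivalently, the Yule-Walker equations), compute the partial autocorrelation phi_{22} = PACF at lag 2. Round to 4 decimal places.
\phi_{22} = 0.4950

The PACF at lag k is phi_{kk}, the last component of the solution
to the Yule-Walker system G_k phi = r_k where
  (G_k)_{ij} = rho(|i - j|), (r_k)_i = rho(i), i,j = 1..k.
Equivalently, Durbin-Levinson gives phi_{kk} iteratively:
  phi_{11} = rho(1)
  phi_{kk} = [rho(k) - sum_{j=1..k-1} phi_{k-1,j} rho(k-j)]
            / [1 - sum_{j=1..k-1} phi_{k-1,j} rho(j)],
  phi_{k,j} = phi_{k-1,j} - phi_{kk} phi_{k-1,k-j},  j = 1..k-1.
Step k = 1:
  phi_11 = rho(1) = -0.703.
Step k = 2:
  phi_22 = [rho(2) - phi_11 rho(1)] / [1 - phi_11 rho(1)] = [0.7446 - (-0.703)(-0.703)] / [1 - (-0.703)(-0.703)]
         = 0.250391 / 0.505791 = 0.495.
Therefore phi_{22} = 0.4950.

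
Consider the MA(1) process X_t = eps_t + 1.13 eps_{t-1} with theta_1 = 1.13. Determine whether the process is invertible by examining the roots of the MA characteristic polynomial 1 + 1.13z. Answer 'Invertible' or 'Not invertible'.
\text{Not invertible}

The MA(q) characteristic polynomial is P(z) = 1 + 1.13z.
Invertibility requires all roots to lie outside the unit circle, i.e. |z| > 1 for every root.
This is linear in z: 1 + (1.13) z = 0  =>  z = -1/(1.13) = -0.884956,  |z| = 0.884956.
Moduli of all roots: 0.8850.
All moduli strictly greater than 1? No.
Verdict: Not invertible.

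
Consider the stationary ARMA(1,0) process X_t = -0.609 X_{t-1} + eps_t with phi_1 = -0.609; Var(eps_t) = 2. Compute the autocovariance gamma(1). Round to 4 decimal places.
\gamma(1) = -1.9360

Multiply the model equation by X_{t-k} and take expectations. With theta_0 = psi_0 = 1 and psi_j the MA(infinity) weights, this gives
  gamma(k) - sum_i phi_i gamma(k-i) = c_k,
  c_k = sigma^2 * sum_{j=k..q} theta_j psi_{j-k}   (c_k = 0 for k > q),
using gamma(-m) = gamma(m).
Pure AR (q = 0): c_0 = sigma^2 = 2, c_k = 0 for k >= 1.
Equations for k = 0 and k = 1 (AR order 1):
  gamma(0) = phi_1 gamma(1) + c_0
  gamma(1) = phi_1 gamma(0) + c_1
Substituting the second into the first: gamma(0) (1 - phi_1^2) = c_0 + phi_1 c_1, so
  gamma(0) = c_0 / (1 - phi_1^2) = 2 / (1 - (-0.609)^2) = 2 / 0.629119 = 3.179049.
  gamma(1) = phi_1 gamma(0) = (-0.609)(3.179049) = -1.936041.
Therefore gamma(1) = -1.9360 (to 4 decimal places).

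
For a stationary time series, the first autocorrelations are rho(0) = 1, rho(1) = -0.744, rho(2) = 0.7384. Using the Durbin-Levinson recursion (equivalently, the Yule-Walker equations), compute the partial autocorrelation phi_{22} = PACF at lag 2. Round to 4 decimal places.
\phi_{22} = 0.4141

The PACF at lag k is phi_{kk}, the last component of the solution
to the Yule-Walker system G_k phi = r_k where
  (G_k)_{ij} = rho(|i - j|), (r_k)_i = rho(i), i,j = 1..k.
Equivalently, Durbin-Levinson gives phi_{kk} iteratively:
  phi_{11} = rho(1)
  phi_{kk} = [rho(k) - sum_{j=1..k-1} phi_{k-1,j} rho(k-j)]
            / [1 - sum_{j=1..k-1} phi_{k-1,j} rho(j)],
  phi_{k,j} = phi_{k-1,j} - phi_{kk} phi_{k-1,k-j},  j = 1..k-1.
Step k = 1:
  phi_11 = rho(1) = -0.744.
Step k = 2:
  phi_22 = [rho(2) - phi_11 rho(1)] / [1 - phi_11 rho(1)] = [0.7384 - (-0.744)(-0.744)] / [1 - (-0.744)(-0.744)]
         = 0.184864 / 0.446464 = 0.4141.
Therefore phi_{22} = 0.4141.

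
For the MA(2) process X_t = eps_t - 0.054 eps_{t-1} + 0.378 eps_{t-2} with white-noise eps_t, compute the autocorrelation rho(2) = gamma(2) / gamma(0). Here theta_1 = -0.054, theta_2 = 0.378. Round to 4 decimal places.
\rho(2) = 0.3299

For an MA(q) process with theta_0 = 1, the autocovariance is
  gamma(k) = sigma^2 * sum_{i=0..q-k} theta_i * theta_{i+k},
and rho(k) = gamma(k) / gamma(0). Sigma^2 cancels.
  numerator   = (1)*(0.378) = 0.378.
  denominator = (1)^2 + (-0.054)^2 + (0.378)^2 = 1.1458.
  rho(2) = 0.378 / 1.1458 = 0.3299.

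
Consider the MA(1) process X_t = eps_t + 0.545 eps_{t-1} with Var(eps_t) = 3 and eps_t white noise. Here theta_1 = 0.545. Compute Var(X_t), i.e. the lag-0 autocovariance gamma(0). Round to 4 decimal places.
\gamma(0) = 3.8911

For an MA(q) process X_t = eps_t + sum_i theta_i eps_{t-i} with
Var(eps_t) = sigma^2, the variance is
  gamma(0) = sigma^2 * (1 + sum_i theta_i^2).
  sum_i theta_i^2 = (0.545)^2 = 0.297025.
  gamma(0) = 3 * (1 + 0.297025) = 3 * 1.297025 = 3.891075, which rounds to 3.8911.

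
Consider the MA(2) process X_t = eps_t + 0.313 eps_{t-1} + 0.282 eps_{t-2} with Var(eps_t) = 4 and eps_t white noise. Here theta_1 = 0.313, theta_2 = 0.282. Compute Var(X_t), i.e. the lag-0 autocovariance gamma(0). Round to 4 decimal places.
\gamma(0) = 4.7100

For an MA(q) process X_t = eps_t + sum_i theta_i eps_{t-i} with
Var(eps_t) = sigma^2, the variance is
  gamma(0) = sigma^2 * (1 + sum_i theta_i^2).
  sum_i theta_i^2 = (0.313)^2 + (0.282)^2 = 0.097969 + 0.079524 = 0.177493.
  gamma(0) = 4 * (1 + 0.177493) = 4 * 1.177493 = 4.709972, which rounds to 4.7100.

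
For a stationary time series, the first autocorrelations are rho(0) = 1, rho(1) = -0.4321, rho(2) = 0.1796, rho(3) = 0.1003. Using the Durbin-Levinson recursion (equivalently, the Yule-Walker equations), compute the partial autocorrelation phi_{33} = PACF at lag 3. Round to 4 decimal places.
\phi_{33} = 0.2150

The PACF at lag k is phi_{kk}, the last component of the solution
to the Yule-Walker system G_k phi = r_k where
  (G_k)_{ij} = rho(|i - j|), (r_k)_i = rho(i), i,j = 1..k.
Equivalently, Durbin-Levinson gives phi_{kk} iteratively:
  phi_{11} = rho(1)
  phi_{kk} = [rho(k) - sum_{j=1..k-1} phi_{k-1,j} rho(k-j)]
            / [1 - sum_{j=1..k-1} phi_{k-1,j} rho(j)],
  phi_{k,j} = phi_{k-1,j} - phi_{kk} phi_{k-1,k-j},  j = 1..k-1.
Step k = 1:
  phi_11 = rho(1) = -0.4321.
Step k = 2:
  phi_22 = [rho(2) - phi_11 rho(1)] / [1 - phi_11 rho(1)] = [0.1796 - (-0.4321)(-0.4321)] / [1 - (-0.4321)(-0.4321)]
         = -0.00711041 / 0.81328959 = -0.008743.
  Update: phi_21 = phi_11 - phi_22 phi_11 = -0.4321 - (-0.008743)(-0.4321) = -0.435878.
Step k = 3:
  phi_33 = [rho(3) - phi_21 rho(2) - phi_22 rho(1)] / [1 - phi_21 rho(1) - phi_22 rho(2)]
    numerator   = 0.1003 - (-0.435878)(0.1796) - (-0.008743)(-0.4321) = 0.17480589
    denominator = 1 - (-0.435878)(-0.4321) - (-0.008743)(0.1796) = 0.81322743
  phi_33 = 0.17480589 / 0.81322743 = 0.215.
Therefore phi_{33} = 0.2150.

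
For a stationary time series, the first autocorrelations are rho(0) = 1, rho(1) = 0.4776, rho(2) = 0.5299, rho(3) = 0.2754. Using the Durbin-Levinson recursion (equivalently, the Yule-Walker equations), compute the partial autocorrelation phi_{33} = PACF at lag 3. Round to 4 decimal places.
\phi_{33} = -0.1001

The PACF at lag k is phi_{kk}, the last component of the solution
to the Yule-Walker system G_k phi = r_k where
  (G_k)_{ij} = rho(|i - j|), (r_k)_i = rho(i), i,j = 1..k.
Equivalently, Durbin-Levinson gives phi_{kk} iteratively:
  phi_{11} = rho(1)
  phi_{kk} = [rho(k) - sum_{j=1..k-1} phi_{k-1,j} rho(k-j)]
            / [1 - sum_{j=1..k-1} phi_{k-1,j} rho(j)],
  phi_{k,j} = phi_{k-1,j} - phi_{kk} phi_{k-1,k-j},  j = 1..k-1.
Step k = 1:
  phi_11 = rho(1) = 0.4776.
Step k = 2:
  phi_22 = [rho(2) - phi_11 rho(1)] / [1 - phi_11 rho(1)] = [0.5299 - (0.4776)(0.4776)] / [1 - (0.4776)(0.4776)]
         = 0.30179824 / 0.77189824 = 0.390982.
  Update: phi_21 = phi_11 - phi_22 phi_11 = 0.4776 - (0.390982)(0.4776) = 0.290867.
Step k = 3:
  phi_33 = [rho(3) - phi_21 rho(2) - phi_22 rho(1)] / [1 - phi_21 rho(1) - phi_22 rho(2)]
    numerator   = 0.2754 - (0.290867)(0.5299) - (0.390982)(0.4776) = -0.0654634
    denominator = 1 - (0.290867)(0.4776) - (0.390982)(0.5299) = 0.65390059
  phi_33 = -0.0654634 / 0.65390059 = -0.1001.
Therefore phi_{33} = -0.1001.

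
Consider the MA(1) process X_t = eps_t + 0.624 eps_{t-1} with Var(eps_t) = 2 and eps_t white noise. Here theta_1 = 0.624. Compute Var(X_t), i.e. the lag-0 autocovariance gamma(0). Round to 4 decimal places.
\gamma(0) = 2.7788

For an MA(q) process X_t = eps_t + sum_i theta_i eps_{t-i} with
Var(eps_t) = sigma^2, the variance is
  gamma(0) = sigma^2 * (1 + sum_i theta_i^2).
  sum_i theta_i^2 = (0.624)^2 = 0.389376.
  gamma(0) = 2 * (1 + 0.389376) = 2 * 1.389376 = 2.778752, which rounds to 2.7788.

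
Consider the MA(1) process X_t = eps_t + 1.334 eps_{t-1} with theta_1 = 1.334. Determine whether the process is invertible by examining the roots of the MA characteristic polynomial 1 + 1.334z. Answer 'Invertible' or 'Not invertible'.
\text{Not invertible}

The MA(q) characteristic polynomial is P(z) = 1 + 1.334z.
Invertibility requires all roots to lie outside the unit circle, i.e. |z| > 1 for every root.
This is linear in z: 1 + (1.334) z = 0  =>  z = -1/(1.334) = -0.749625,  |z| = 0.749625.
Moduli of all roots: 0.7496.
All moduli strictly greater than 1? No.
Verdict: Not invertible.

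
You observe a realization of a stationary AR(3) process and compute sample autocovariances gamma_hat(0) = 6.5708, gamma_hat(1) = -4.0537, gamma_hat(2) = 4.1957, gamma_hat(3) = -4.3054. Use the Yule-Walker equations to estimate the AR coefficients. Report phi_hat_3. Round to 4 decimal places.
\hat\phi_{3} = -0.3290

The Yule-Walker equations for an AR(p) process read, in matrix form,
  Gamma_p phi = r_p,   with   (Gamma_p)_{ij} = gamma(|i - j|),
                       (r_p)_i = gamma(i),   i,j = 1..p.
Substitute the sample gammas (Toeplitz matrix and right-hand side of size 3):
  Gamma_p = [[6.5708, -4.0537, 4.1957], [-4.0537, 6.5708, -4.0537], [4.1957, -4.0537, 6.5708]]
  r_p     = [-4.0537, 4.1957, -4.3054]
Written out (R1..R3):
  (R1) 6.5708 phi_1 - 4.0537 phi_2 + 4.1957 phi_3 = -4.0537
  (R2) -4.0537 phi_1 + 6.5708 phi_2 - 4.0537 phi_3 = 4.1957
  (R3) 4.1957 phi_1 - 4.0537 phi_2 + 6.5708 phi_3 = -4.3054
Gaussian elimination:
  R2 <- R2 - (-4.0537/6.5708) R1 = R2 - (-0.616926) R1:  4.069965 phi_2 - 1.465262 phi_3 = 1.694865
  R3 <- R3 - (4.1957/6.5708) R1 = R3 - (0.638537) R1:  -1.465262 phi_2 + 3.89169 phi_3 = -1.716962
  R3 <- R3 - (-1.465262/4.069965) R2 = R3 - (-0.360018) R2:  3.364169 phi_3 = -1.106779
Back-substitution:
  phi_hat_3 = -1.106779 / 3.364169 = -0.32899
  phi_hat_2 = (1.694865 - (-1.465262)(-0.32899)) / 4.069965 = 0.29799
  phi_hat_1 = (-4.0537 - (-4.0537)(0.29799) - (4.1957)(-0.32899)) / 6.5708 = -0.223016
So phi_hat = [-0.2230, 0.2980, -0.3290].
Therefore phi_hat_3 = -0.3290.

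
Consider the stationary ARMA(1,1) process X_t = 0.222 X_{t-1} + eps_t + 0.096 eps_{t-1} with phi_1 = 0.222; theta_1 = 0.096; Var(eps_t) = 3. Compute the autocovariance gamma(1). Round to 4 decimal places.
\gamma(1) = 1.0248

Multiply the model equation by X_{t-k} and take expectations. With theta_0 = psi_0 = 1 and psi_j the MA(infinity) weights, this gives
  gamma(k) - sum_i phi_i gamma(k-i) = c_k,
  c_k = sigma^2 * sum_{j=k..q} theta_j psi_{j-k}   (c_k = 0 for k > q),
using gamma(-m) = gamma(m).
psi-weights needed (psi_j = theta_j + sum_i phi_i psi_{j-i}):
  psi_1 = theta_1 + phi_1 = 0.096 + (0.222) = 0.318
Right-hand sides:
  c_0 = sigma^2 (1 + theta_1 psi_1) = 3 * (1 + (0.096)(0.318)) = 3 * 1.030528 = 3.091584
  c_1 = sigma^2 theta_1 = 3 * (0.096) = 0.288
  c_2 = 0
Equations for k = 0 and k = 1 (AR order 1):
  gamma(0) = phi_1 gamma(1) + c_0
  gamma(1) = phi_1 gamma(0) + c_1
Substituting the second into the first: gamma(0) (1 - phi_1^2) = c_0 + phi_1 c_1, so
  gamma(0) = (c_0 + phi_1 c_1) / (1 - phi_1^2) = (3.091584 + (0.222)(0.288)) / (1 - (0.222)^2) = 3.15552 / 0.950716 = 3.319098.
  gamma(1) = phi_1 gamma(0) + c_1 = (0.222)(3.319098) + (0.288) = 1.02484.
Therefore gamma(1) = 1.0248 (to 4 decimal places).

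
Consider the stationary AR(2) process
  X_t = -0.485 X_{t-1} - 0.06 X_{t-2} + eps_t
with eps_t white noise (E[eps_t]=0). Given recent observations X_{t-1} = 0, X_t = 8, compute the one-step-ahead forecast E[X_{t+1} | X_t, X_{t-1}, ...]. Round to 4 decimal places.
E[X_{t+1} \mid \mathcal F_t] = -3.8800

For an AR(p) model X_t = c + sum_i phi_i X_{t-i} + eps_t, the
one-step-ahead conditional mean is
  E[X_{t+1} | X_t, ...] = c + sum_i phi_i X_{t+1-i}.
Substitute known values:
  E[X_{t+1} | ...] = (-0.485) * (8) + (-0.06) * (0)
                   = -3.8800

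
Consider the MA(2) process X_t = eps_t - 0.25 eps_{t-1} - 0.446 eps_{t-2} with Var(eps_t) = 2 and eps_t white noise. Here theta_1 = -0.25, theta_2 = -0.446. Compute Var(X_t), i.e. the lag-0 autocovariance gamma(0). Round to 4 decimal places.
\gamma(0) = 2.5228

For an MA(q) process X_t = eps_t + sum_i theta_i eps_{t-i} with
Var(eps_t) = sigma^2, the variance is
  gamma(0) = sigma^2 * (1 + sum_i theta_i^2).
  sum_i theta_i^2 = (-0.25)^2 + (-0.446)^2 = 0.0625 + 0.198916 = 0.261416.
  gamma(0) = 2 * (1 + 0.261416) = 2 * 1.261416 = 2.522832, which rounds to 2.5228.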